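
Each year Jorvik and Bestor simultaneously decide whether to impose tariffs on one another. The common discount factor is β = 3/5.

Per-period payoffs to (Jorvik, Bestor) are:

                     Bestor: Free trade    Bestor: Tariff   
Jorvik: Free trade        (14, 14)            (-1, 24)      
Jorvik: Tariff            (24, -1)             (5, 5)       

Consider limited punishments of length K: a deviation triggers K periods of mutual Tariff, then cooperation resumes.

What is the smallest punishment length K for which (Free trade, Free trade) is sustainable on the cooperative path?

Need Σ_{k=1}^{K} β^k ≥ (24−14)/(14−5) = 1.1111 at β = 3/5.
At K = 2 the sum is 0.9600 < 1.1111; at K = 3 it is 1.1760 ≥ 1.1111.
So the minimum punishment length is K = 3.

3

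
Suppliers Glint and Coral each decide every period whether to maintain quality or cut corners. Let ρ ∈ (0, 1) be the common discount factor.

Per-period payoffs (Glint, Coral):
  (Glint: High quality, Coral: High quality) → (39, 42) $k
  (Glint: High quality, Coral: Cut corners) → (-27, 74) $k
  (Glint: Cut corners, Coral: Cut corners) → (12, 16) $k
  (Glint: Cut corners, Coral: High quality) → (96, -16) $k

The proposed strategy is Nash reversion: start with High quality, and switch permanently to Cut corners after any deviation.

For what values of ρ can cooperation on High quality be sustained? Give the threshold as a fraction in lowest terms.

19/28

For Glint: deviation gain 96−39 = 57, per-period punishment loss 39−12 = 27. IC gives ρ ≥ 57/84 = 19/28.
For Coral: gain 32, loss 26 per period, so ρ ≥ 32/58 = 16/29.
The tighter constraint is Glint's, so cooperation needs ρ ≥ 19/28.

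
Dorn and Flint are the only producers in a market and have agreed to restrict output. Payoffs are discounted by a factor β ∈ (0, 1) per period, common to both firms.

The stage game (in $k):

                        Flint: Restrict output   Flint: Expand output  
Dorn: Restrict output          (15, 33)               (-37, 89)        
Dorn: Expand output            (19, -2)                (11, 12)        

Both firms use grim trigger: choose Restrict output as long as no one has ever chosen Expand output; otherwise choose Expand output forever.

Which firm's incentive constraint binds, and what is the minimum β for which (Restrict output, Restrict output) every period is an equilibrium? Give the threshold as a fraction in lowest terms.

Dorn: cooperation gives 15 each period; deviation gives 19 once then 11 forever.
  15/(1−β) ≥ 19 + 11β/(1−β) ⇒ β ≥ 4/8 = 1/2.
Flint: cooperation gives 33 each period; deviation gives 89 once then 12 forever.
  β ≥ 56/77 = 8/11.
Both must hold, so the binding constraint is Flint's: β ≥ 8/11.

Flint; β ≥ 8/11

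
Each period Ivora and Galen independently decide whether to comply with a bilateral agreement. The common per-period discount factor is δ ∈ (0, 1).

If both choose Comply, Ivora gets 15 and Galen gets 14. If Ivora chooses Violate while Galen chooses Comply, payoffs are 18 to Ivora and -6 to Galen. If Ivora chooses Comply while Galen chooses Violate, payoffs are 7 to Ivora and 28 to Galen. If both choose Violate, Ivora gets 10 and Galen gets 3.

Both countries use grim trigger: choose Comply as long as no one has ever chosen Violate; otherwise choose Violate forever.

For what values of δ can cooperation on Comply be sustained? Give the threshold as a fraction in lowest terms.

For Ivora: deviation gain 18−15 = 3, per-period punishment loss 15−10 = 5. IC gives δ ≥ 3/8.
For Galen: gain 14, loss 11 per period, so δ ≥ 14/25.
The tighter constraint is Galen's, so cooperation needs δ ≥ 14/25.

14/25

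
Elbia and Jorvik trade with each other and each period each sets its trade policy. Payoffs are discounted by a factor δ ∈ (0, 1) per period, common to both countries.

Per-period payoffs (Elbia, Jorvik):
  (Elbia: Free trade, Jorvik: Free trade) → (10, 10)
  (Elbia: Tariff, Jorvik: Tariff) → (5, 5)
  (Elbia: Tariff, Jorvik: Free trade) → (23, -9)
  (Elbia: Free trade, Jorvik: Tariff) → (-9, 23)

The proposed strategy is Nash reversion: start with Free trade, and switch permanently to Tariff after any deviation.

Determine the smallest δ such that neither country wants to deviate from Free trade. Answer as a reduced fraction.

One-period gain from deviating is 23 − 10 = 13. The loss is 10 − 5 = 5 in every subsequent period, with present value 5·δ/(1−δ).
Deviation is unprofitable when 5·δ/(1−δ) ≥ 13, i.e. δ/(1−δ) ≥ 13/5.
Equivalently δ ≥ 13/(13+5) = 13/18.

13/18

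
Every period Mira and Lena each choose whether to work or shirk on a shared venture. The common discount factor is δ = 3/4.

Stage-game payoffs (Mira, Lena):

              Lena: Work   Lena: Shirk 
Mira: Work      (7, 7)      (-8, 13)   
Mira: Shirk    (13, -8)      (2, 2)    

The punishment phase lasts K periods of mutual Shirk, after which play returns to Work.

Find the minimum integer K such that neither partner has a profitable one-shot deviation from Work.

IC: δ(1−δ^K)/(1−δ) ≥ (13−7)/(7−2) = 6/5.
With δ = 3/4: need 1 − δ^K ≥ 6/5·(1−3/4)/(3/4), i.e. δ^K ≤ 0.6000.
Since (3/4)^1 = 0.7500 and (3/4)^2 = 0.5625, the smallest such K is 2.

2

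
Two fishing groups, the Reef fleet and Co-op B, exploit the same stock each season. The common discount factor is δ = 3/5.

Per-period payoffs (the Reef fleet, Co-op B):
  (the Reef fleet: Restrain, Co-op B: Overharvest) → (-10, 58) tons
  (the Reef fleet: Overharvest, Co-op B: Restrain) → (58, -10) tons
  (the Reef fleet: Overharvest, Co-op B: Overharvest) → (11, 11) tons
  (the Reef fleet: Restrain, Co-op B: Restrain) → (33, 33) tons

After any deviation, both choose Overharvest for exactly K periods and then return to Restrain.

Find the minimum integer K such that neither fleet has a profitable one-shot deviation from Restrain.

3

No profitable deviation requires (33−11)(δ+…+δ^K) ≥ 58−33, i.e. δ+…+δ^K ≥ 25/22 ≈ 1.1364.
With δ = 3/5, the partial sums are K=1: 0.6000, K=2: 0.9600, K=3: 1.1760.
K = 3 is the first length at which the sum reaches 1.1364.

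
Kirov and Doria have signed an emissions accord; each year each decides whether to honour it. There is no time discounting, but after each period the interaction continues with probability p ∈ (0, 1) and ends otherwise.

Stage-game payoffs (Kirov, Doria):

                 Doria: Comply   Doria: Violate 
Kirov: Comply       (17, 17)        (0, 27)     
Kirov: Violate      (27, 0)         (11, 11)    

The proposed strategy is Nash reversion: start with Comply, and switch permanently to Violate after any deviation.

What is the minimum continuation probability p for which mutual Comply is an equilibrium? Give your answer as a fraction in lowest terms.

5/8

Expected cooperation value is 17 + p·17 + p²·17 + … = 17/(1−p); deviation gives 27 + p·11/(1−p).
17 ≥ 27(1−p) + 11p ⇒ 16p ≥ 10 ⇒ p ≥ 10/16 = 5/8.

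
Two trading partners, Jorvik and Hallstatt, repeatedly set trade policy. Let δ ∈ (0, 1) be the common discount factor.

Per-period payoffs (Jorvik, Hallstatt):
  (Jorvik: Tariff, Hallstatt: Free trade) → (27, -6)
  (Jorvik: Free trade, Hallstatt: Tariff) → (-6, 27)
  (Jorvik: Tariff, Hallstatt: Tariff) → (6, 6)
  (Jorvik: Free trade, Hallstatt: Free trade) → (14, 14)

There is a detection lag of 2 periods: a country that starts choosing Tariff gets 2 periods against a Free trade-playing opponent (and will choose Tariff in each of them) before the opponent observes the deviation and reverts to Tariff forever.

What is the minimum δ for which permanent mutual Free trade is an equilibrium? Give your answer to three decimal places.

0.787

Deviating for the 2 undetected periods gains 27−14 = 13 per period over cooperation, then loses 14−6 = 8 per period forever once punishment starts.
Gain: 13(1 + δ + … + δ^1); loss: 8·δ^2/(1−δ).
No profitable deviation ⇔ 13(1−δ^2) ≤ 8·δ^2, i.e. δ^2 ≥ 13/(13+8) = 13/21.
Hence δ ≥ (13/21)^(1/2) ≈ 0.787.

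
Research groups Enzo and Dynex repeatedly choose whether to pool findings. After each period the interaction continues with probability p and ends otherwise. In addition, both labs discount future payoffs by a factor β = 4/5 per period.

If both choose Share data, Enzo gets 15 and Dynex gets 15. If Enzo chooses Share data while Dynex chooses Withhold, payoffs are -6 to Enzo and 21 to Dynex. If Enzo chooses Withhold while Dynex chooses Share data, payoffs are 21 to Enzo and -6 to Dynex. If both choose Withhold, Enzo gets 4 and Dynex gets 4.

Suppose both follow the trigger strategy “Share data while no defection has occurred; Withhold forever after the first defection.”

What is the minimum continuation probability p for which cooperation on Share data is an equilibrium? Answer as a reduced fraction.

With continuation probability p and discount β, the effective per-period discount factor is βp.
Grim-trigger IC: βp ≥ (21−15)/(21−4) = 6/17.
So p ≥ (6/17)/(4/5) = 15/34.

15/34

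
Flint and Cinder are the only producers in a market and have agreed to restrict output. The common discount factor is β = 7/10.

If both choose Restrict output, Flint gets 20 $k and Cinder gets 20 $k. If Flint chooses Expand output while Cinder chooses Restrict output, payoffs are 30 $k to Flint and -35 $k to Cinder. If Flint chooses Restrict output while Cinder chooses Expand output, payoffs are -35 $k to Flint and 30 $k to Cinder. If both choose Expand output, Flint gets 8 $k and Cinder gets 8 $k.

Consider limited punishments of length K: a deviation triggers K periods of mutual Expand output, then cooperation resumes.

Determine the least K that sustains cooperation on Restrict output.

No profitable deviation requires (20−8)(β+…+β^K) ≥ 30−20, i.e. β+…+β^K ≥ 5/6 ≈ 0.8333.
With β = 7/10, the partial sums are K=1: 0.7000, K=2: 1.1900.
K = 2 is the first length at which the sum reaches 0.8333.

2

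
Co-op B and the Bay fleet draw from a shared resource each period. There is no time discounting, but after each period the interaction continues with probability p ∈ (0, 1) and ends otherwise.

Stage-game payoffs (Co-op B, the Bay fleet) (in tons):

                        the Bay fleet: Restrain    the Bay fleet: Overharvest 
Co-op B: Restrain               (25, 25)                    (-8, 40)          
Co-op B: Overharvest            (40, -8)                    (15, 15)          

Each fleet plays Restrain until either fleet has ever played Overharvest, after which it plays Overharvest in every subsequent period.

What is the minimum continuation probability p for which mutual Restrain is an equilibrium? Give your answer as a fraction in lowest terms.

Expected cooperation value is 25 + p·25 + p²·25 + … = 25/(1−p); deviation gives 40 + p·15/(1−p).
25 ≥ 40(1−p) + 15p ⇒ 25p ≥ 15 ⇒ p ≥ 15/25 = 3/5.

3/5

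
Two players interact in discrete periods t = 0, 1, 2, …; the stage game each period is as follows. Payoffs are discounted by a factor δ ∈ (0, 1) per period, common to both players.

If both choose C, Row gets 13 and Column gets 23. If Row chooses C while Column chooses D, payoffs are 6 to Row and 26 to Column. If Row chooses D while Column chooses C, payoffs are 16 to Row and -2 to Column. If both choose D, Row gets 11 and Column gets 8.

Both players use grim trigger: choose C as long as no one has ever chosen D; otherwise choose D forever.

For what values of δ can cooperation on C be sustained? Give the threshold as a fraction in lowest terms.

For Row: deviation gain 16−13 = 3, per-period punishment loss 13−11 = 2. IC gives δ ≥ 3/5.
For Column: gain 3, loss 15 per period, so δ ≥ 3/18 = 1/6.
The tighter constraint is Row's, so cooperation needs δ ≥ 3/5.

3/5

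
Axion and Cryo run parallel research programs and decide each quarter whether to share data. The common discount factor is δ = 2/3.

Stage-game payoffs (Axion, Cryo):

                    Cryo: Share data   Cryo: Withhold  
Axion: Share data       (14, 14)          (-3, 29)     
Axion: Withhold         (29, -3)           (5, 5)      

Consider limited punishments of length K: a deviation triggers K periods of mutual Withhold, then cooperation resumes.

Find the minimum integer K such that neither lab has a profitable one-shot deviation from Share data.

5

IC: δ(1−δ^K)/(1−δ) ≥ (29−14)/(14−5) = 5/3.
With δ = 2/3: need 1 − δ^K ≥ 5/3·(1−2/3)/(2/3), i.e. δ^K ≤ 0.1667.
Since (2/3)^4 = 0.1975 and (2/3)^5 = 0.1317, the smallest such K is 5.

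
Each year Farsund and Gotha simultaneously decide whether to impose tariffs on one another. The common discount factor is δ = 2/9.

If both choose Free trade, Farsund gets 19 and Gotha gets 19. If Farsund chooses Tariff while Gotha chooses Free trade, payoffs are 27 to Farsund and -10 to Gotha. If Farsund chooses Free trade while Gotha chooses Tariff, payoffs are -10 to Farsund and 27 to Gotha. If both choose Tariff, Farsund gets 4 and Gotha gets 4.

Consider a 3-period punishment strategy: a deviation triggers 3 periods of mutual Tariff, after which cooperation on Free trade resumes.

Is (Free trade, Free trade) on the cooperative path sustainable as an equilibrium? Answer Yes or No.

No

IC: δ+…+δ^3 ≥ (27−19)/(19−4) = 8/15.
At δ = 2/9: partial sum = 0.2826 < 0.5333. Cooperation not sustainable.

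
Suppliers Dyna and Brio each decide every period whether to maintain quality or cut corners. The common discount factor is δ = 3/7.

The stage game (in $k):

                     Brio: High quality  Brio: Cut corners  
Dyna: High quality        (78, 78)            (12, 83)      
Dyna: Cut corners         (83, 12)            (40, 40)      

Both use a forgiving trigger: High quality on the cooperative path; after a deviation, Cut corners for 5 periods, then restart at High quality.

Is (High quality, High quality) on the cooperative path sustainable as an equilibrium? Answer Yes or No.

Comparing payoff streams over the 6 periods until play realigns: cooperate → 78(1+δ+…+δ^5); deviate → 83 + 40(δ+…+δ^5).
Cooperation is sustained iff (78−40)(δ+…+δ^5) ≥ 83−78.
δ+…+δ^5 = 3/7·(1−(3/7)^5)/(1−3/7) = 0.7392, and (83−78)/(78−40) = 0.1316.
0.7392 ≥ 0.1316, so cooperation is sustainable.

Yes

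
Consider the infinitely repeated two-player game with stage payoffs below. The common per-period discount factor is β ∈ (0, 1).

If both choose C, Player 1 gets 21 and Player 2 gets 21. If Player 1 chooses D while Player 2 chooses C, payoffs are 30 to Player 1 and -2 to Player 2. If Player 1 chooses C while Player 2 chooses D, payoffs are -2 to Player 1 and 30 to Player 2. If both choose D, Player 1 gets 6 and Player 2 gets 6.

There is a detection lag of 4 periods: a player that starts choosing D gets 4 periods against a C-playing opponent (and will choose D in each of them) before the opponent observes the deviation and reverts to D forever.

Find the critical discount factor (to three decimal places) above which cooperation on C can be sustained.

0.783

The best deviation is to choose D for all 4 undetected periods, earning 30 each, then 6 forever once detected.
Deviation value: 30(1−β^4)/(1−β) + 6β^4/(1−β); cooperation value: 21/(1−β).
IC: 21 ≥ 30(1−β^4) + 6β^4 = 30 − 24β^4.
So β^4 ≥ 9/24 = 3/8, giving β ≥ (3/8)^(1/4) ≈ 0.783.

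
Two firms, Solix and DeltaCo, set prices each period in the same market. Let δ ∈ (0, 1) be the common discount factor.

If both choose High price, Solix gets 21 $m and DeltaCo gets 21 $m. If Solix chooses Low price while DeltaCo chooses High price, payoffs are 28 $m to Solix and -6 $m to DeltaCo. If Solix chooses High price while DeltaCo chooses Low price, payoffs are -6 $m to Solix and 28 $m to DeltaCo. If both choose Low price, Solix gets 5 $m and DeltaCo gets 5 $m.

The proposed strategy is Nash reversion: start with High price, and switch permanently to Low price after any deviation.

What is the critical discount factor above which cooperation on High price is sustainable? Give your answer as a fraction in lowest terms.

21/(1−δ) ≥ 28 + 5δ/(1−δ)
21 ≥ 28 − 23δ
δ ≥ 7/23.

7/23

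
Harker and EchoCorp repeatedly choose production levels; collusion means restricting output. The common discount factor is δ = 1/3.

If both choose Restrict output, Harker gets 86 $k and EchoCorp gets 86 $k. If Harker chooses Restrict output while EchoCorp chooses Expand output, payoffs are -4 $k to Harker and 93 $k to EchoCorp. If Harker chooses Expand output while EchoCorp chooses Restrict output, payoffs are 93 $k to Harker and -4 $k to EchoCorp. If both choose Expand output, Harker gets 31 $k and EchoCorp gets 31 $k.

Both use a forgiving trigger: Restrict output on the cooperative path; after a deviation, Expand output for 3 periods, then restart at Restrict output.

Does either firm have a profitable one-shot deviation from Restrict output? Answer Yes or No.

IC: δ+…+δ^3 ≥ (93−86)/(86−31) = 7/55.
At δ = 1/3: partial sum = 0.4815 ≥ 0.1273. Cooperation sustainable.

No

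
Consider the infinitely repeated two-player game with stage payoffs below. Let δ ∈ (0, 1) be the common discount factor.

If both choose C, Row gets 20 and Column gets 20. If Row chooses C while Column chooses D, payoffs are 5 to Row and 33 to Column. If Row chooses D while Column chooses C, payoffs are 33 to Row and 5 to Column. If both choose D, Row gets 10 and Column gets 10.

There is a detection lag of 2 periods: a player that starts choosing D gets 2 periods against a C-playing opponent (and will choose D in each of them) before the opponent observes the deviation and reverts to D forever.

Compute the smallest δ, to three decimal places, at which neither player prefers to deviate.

0.752

Deviating for the 2 undetected periods gains 33−20 = 13 per period over cooperation, then loses 20−10 = 10 per period forever once punishment starts.
Gain: 13(1 + δ + … + δ^1); loss: 10·δ^2/(1−δ).
No profitable deviation ⇔ 13(1−δ^2) ≤ 10·δ^2, i.e. δ^2 ≥ 13/(13+10) = 13/23.
Hence δ ≥ (13/23)^(1/2) ≈ 0.752.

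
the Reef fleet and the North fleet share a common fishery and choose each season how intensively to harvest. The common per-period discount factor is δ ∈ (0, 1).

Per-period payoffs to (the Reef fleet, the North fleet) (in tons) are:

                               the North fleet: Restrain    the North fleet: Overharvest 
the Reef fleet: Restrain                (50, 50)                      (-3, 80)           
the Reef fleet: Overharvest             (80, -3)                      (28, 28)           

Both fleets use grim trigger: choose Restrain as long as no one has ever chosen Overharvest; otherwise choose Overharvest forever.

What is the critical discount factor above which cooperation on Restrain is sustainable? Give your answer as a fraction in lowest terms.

15/26

Cooperation forever yields 50 each period: 50/(1−δ).
Deviating yields 80 once, then 28 forever: 80 + 28δ/(1−δ).
No profitable deviation requires 50/(1−δ) ≥ 80 + 28δ/(1−δ).
Multiplying by (1−δ): 50 ≥ 80(1−δ) + 28δ = 80 − 52δ.
So 52δ ≥ 30, i.e. δ ≥ 30/52 = 15/26.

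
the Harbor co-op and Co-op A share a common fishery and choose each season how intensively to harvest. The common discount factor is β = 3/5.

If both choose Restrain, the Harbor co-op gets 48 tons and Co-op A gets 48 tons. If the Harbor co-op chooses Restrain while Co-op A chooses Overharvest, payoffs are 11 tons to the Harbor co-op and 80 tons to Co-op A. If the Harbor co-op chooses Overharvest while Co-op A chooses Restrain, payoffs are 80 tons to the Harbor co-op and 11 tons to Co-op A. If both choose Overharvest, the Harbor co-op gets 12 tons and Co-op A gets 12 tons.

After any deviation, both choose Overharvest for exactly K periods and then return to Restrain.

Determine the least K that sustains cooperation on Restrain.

IC: β(1−β^K)/(1−β) ≥ (80−48)/(48−12) = 8/9.
With β = 3/5: need 1 − β^K ≥ 8/9·(1−3/5)/(3/5), i.e. β^K ≤ 0.4074.
Since (3/5)^1 = 0.6000 and (3/5)^2 = 0.3600, the smallest such K is 2.

2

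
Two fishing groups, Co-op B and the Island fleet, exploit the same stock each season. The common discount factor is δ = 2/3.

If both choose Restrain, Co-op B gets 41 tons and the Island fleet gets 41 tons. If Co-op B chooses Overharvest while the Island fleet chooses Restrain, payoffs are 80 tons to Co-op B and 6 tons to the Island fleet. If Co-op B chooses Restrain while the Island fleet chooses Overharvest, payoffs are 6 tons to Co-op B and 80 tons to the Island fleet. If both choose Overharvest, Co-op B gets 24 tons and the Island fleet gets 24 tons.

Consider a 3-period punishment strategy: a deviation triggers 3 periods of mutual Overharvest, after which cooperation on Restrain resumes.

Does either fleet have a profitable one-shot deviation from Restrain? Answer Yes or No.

IC: δ+…+δ^3 ≥ (80−41)/(41−24) = 39/17.
At δ = 2/3: partial sum = 1.4074 < 2.2941. Cooperation not sustainable.

Yes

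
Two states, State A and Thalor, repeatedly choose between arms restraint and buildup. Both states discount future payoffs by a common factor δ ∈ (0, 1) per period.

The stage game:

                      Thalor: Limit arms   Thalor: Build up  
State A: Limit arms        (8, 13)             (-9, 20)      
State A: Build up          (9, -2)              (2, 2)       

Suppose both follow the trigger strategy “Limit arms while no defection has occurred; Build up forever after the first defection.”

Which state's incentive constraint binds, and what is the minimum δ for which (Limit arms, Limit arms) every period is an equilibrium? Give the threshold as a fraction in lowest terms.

Thalor; δ ≥ 7/18

For State A: deviation gain 9−8 = 1, per-period punishment loss 8−2 = 6. IC gives δ ≥ 1/7.
For Thalor: gain 7, loss 11 per period, so δ ≥ 7/18.
The tighter constraint is Thalor's, so cooperation needs δ ≥ 7/18.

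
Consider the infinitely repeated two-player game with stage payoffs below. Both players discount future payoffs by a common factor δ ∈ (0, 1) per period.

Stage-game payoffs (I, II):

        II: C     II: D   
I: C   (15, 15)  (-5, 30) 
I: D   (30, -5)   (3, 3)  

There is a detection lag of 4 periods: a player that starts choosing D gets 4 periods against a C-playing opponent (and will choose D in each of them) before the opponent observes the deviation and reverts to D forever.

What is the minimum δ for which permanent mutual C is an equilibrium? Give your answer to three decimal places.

0.863

Deviating for the 4 undetected periods gains 30−15 = 15 per period over cooperation, then loses 15−3 = 12 per period forever once punishment starts.
Gain: 15(1 + δ + … + δ^3); loss: 12·δ^4/(1−δ).
No profitable deviation ⇔ 15(1−δ^4) ≤ 12·δ^4, i.e. δ^4 ≥ 15/(15+12) = 5/9.
Hence δ ≥ (5/9)^(1/4) ≈ 0.863.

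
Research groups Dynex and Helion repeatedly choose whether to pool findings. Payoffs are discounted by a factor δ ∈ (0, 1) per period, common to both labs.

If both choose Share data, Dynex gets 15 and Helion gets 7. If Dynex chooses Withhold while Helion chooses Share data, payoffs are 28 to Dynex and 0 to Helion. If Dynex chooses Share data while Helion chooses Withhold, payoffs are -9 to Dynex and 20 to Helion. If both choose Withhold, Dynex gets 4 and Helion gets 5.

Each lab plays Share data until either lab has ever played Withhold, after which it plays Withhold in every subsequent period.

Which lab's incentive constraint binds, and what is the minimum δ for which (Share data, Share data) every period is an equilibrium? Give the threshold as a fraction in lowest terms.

For Dynex: deviation gain 28−15 = 13, per-period punishment loss 15−4 = 11. IC gives δ ≥ 13/24.
For Helion: gain 13, loss 2 per period, so δ ≥ 13/15.
The tighter constraint is Helion's, so cooperation needs δ ≥ 13/15.

Helion; δ ≥ 13/15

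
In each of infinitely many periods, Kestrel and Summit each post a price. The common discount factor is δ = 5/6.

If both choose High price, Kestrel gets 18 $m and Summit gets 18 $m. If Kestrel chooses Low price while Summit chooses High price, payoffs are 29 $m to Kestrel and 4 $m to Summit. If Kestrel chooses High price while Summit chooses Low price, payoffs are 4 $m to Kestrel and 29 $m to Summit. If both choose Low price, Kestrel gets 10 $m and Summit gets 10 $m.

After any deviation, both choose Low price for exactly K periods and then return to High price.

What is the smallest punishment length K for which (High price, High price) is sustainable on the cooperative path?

2

Need Σ_{k=1}^{K} δ^k ≥ (29−18)/(18−10) = 1.3750 at δ = 5/6.
At K = 1 the sum is 0.8333 < 1.3750; at K = 2 it is 1.5278 ≥ 1.3750.
So the minimum punishment length is K = 2.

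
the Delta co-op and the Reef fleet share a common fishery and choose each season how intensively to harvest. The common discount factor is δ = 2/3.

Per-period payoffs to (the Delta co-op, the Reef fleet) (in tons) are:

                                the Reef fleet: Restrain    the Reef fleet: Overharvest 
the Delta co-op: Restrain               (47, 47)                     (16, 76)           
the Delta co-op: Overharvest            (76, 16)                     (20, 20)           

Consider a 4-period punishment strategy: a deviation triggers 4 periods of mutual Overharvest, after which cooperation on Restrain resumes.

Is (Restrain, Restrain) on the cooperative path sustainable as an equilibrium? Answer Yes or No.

Yes

Comparing payoff streams over the 5 periods until play realigns: cooperate → 47(1+δ+…+δ^4); deviate → 76 + 20(δ+…+δ^4).
Cooperation is sustained iff (47−20)(δ+…+δ^4) ≥ 76−47.
δ+…+δ^4 = 2/3·(1−(2/3)^4)/(1−2/3) = 1.6049, and (76−47)/(47−20) = 1.0741.
1.6049 ≥ 1.0741, so cooperation is sustainable.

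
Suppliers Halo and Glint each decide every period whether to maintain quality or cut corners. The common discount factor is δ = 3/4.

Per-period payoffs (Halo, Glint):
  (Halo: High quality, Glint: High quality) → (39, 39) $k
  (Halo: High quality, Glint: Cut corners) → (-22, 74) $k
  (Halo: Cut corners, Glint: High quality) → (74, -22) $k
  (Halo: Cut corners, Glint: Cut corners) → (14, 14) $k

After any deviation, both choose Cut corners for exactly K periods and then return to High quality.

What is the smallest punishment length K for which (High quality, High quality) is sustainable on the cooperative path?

No profitable deviation requires (39−14)(δ+…+δ^K) ≥ 74−39, i.e. δ+…+δ^K ≥ 7/5 ≈ 1.4000.
With δ = 3/4, the partial sums are K=1: 0.7500, K=2: 1.3125, K=3: 1.7344.
K = 3 is the first length at which the sum reaches 1.4000.

3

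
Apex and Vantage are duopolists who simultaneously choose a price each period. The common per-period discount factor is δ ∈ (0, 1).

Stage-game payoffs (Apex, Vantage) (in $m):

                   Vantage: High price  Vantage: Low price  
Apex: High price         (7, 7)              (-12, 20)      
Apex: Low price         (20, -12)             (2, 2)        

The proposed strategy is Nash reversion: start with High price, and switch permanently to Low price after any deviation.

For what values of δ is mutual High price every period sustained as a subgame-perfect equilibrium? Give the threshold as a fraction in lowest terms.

13/18

Cooperation forever yields 7 each period: 7/(1−δ).
Deviating yields 20 once, then 2 forever: 20 + 2δ/(1−δ).
No profitable deviation requires 7/(1−δ) ≥ 20 + 2δ/(1−δ).
Multiplying by (1−δ): 7 ≥ 20(1−δ) + 2δ = 20 − 18δ.
So 18δ ≥ 13, i.e. δ ≥ 13/18.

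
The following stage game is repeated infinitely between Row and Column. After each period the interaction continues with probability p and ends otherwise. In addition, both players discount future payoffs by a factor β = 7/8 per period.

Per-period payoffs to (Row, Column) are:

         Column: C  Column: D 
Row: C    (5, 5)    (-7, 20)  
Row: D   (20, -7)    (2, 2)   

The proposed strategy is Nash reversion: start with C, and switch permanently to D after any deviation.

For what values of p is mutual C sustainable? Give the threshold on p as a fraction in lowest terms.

20/21

With continuation probability p and discount β, the effective per-period discount factor is βp.
Grim-trigger IC: βp ≥ (20−5)/(20−2) = 5/6.
So p ≥ (5/6)/(7/8) = 20/21.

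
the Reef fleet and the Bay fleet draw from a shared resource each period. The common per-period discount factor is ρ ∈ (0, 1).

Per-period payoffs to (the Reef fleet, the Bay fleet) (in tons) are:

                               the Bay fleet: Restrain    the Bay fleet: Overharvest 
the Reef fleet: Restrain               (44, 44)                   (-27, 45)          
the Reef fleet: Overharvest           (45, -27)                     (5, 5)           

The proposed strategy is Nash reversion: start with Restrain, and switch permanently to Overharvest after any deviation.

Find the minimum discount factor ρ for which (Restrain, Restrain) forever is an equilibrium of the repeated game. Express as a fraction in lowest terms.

One-period gain from deviating is 45 − 44 = 1. The loss is 44 − 5 = 39 in every subsequent period, with present value 39·ρ/(1−ρ).
Deviation is unprofitable when 39·ρ/(1−ρ) ≥ 1, i.e. ρ/(1−ρ) ≥ 1/39.
Equivalently ρ ≥ 1/(1+39) = 1/40.

1/40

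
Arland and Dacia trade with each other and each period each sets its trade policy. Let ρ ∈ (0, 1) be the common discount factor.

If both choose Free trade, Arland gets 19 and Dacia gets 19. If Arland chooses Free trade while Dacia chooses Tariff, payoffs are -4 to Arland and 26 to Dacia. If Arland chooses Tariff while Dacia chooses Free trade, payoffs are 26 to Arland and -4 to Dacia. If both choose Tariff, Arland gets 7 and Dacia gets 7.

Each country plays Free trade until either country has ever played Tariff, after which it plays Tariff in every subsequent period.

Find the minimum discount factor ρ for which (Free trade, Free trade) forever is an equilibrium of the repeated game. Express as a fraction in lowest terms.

Under grim trigger the critical discount factor is (T−C)/(T−P) with T = 26, C = 19, P = 7.
ρ* = (26−19)/(26−7) = 7/19.

7/19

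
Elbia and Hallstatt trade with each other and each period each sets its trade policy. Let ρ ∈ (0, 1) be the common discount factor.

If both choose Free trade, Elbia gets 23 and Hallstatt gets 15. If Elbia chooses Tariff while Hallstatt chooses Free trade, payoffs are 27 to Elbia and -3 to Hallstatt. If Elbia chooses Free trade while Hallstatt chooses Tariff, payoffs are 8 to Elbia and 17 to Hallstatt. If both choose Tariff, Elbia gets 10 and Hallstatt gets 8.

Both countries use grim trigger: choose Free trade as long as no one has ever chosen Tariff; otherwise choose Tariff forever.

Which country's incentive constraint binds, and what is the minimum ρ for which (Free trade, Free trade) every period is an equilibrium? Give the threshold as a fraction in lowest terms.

For Elbia: deviation gain 27−23 = 4, per-period punishment loss 23−10 = 13. IC gives ρ ≥ 4/17.
For Hallstatt: gain 2, loss 7 per period, so ρ ≥ 2/9.
The tighter constraint is Elbia's, so cooperation needs ρ ≥ 4/17.

Elbia; ρ ≥ 4/17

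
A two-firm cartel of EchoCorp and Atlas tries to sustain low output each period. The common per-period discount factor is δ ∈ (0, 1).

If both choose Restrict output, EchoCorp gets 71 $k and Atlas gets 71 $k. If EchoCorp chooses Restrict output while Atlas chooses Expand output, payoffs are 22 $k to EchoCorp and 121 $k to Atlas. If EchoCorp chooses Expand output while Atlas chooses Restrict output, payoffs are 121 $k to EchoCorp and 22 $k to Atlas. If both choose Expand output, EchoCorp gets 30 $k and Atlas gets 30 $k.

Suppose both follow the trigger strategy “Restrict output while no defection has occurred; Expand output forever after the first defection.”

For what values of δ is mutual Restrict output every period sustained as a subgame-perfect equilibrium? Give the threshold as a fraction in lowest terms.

71/(1−δ) ≥ 121 + 30δ/(1−δ)
71 ≥ 121 − 91δ
δ ≥ 50/91.

50/91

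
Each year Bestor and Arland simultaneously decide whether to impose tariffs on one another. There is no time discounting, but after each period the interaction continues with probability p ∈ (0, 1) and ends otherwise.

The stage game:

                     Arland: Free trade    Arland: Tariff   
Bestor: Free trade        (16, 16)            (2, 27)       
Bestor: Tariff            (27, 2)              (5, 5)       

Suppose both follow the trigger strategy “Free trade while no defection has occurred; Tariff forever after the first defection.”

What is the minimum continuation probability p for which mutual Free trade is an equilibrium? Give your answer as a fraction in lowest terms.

1/2

With no time discounting, the continuation probability p plays the role of the discount factor.
Grim-trigger IC: 16/(1−p) ≥ 27 + 5p/(1−p) ⇒ p ≥ (27−16)/(27−5) = 1/2.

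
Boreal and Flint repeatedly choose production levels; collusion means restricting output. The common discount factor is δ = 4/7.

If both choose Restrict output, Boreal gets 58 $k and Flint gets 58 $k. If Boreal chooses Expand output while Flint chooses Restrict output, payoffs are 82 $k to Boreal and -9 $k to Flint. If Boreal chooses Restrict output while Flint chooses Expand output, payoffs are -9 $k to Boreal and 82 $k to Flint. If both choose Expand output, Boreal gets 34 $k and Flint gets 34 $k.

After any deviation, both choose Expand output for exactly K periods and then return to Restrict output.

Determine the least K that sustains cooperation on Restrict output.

Need Σ_{k=1}^{K} δ^k ≥ (82−58)/(58−34) = 1.0000 at δ = 4/7.
At K = 2 the sum is 0.8980 < 1.0000; at K = 3 it is 1.0845 ≥ 1.0000.
So the minimum punishment length is K = 3.

3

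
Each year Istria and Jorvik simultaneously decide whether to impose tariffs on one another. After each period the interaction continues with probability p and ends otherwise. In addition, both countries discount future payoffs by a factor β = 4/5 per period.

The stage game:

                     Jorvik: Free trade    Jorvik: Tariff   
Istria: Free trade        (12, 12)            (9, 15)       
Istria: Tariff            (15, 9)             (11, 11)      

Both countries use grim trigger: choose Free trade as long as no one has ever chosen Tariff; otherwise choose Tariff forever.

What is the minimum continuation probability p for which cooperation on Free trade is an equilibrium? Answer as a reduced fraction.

Expected continuation weight on next period's payoff is β·p = 4/5·p, which plays the role of the discount factor.
Cooperation requires 4/5·p ≥ (15−12)/(15−11) = 3/4, hence p ≥ 15/16.

15/16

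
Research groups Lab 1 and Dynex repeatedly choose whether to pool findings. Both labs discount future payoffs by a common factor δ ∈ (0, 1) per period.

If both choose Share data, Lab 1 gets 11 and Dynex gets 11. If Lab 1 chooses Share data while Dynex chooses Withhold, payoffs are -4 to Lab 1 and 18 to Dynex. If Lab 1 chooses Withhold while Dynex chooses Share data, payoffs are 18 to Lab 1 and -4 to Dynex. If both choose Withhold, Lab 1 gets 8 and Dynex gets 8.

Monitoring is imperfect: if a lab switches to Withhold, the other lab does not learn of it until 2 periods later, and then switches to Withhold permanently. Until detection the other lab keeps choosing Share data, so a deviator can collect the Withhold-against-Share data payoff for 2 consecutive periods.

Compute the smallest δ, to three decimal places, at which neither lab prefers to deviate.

0.837

Deviating for the 2 undetected periods gains 18−11 = 7 per period over cooperation, then loses 11−8 = 3 per period forever once punishment starts.
Gain: 7(1 + δ + … + δ^1); loss: 3·δ^2/(1−δ).
No profitable deviation ⇔ 7(1−δ^2) ≤ 3·δ^2, i.e. δ^2 ≥ 7/(7+3) = 7/10.
Hence δ ≥ (7/10)^(1/2) ≈ 0.837.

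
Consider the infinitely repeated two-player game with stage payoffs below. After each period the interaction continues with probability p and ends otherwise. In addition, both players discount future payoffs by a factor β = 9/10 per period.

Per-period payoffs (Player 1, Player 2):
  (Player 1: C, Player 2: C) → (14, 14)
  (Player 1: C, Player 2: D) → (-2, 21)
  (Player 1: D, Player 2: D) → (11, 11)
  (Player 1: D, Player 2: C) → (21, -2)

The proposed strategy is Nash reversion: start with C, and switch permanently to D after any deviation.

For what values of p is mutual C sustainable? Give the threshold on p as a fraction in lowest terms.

Expected continuation weight on next period's payoff is β·p = 9/10·p, which plays the role of the discount factor.
Cooperation requires 9/10·p ≥ (21−14)/(21−11) = 7/10, hence p ≥ 7/9.

7/9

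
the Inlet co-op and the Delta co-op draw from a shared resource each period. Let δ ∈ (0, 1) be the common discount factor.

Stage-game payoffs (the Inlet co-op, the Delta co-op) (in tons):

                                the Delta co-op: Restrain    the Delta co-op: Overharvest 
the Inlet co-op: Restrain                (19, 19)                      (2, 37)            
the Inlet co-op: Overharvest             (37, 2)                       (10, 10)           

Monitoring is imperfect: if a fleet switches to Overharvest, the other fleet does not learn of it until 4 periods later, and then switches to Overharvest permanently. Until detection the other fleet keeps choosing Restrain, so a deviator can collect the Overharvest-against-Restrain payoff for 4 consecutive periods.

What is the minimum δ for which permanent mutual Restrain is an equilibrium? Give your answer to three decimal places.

Deviating for the 4 undetected periods gains 37−19 = 18 per period over cooperation, then loses 19−10 = 9 per period forever once punishment starts.
Gain: 18(1 + δ + … + δ^3); loss: 9·δ^4/(1−δ).
No profitable deviation ⇔ 18(1−δ^4) ≤ 9·δ^4, i.e. δ^4 ≥ 18/(18+9) = 2/3.
Hence δ ≥ (2/3)^(1/4) ≈ 0.904.

0.904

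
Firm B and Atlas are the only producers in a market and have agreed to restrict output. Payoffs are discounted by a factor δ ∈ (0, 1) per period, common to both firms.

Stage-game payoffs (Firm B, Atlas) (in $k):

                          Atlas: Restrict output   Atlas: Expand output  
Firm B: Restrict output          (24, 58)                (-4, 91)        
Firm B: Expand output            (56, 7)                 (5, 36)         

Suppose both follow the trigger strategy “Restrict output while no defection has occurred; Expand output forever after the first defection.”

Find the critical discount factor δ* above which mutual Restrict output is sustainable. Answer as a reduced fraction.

Firm B's threshold: (56−24)/(56−5) = 32/51.
Atlas's threshold: (91−58)/(91−36) = 3/5.
32/51 > 3/5, so Firm B binds and δ* = 32/51.

32/51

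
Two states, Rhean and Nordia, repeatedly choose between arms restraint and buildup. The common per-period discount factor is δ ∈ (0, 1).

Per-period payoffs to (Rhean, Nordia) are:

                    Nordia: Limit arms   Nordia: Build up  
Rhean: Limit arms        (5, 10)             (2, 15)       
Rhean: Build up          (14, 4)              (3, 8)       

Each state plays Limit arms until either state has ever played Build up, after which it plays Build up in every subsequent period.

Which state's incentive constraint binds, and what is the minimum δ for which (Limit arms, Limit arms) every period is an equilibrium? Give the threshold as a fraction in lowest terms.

Rhean; δ ≥ 9/11

Rhean: cooperation gives 5 each period; deviation gives 14 once then 3 forever.
  5/(1−δ) ≥ 14 + 3δ/(1−δ) ⇒ δ ≥ 9/11.
Nordia: cooperation gives 10 each period; deviation gives 15 once then 8 forever.
  δ ≥ 5/7.
Both must hold, so the binding constraint is Rhean's: δ ≥ 9/11.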